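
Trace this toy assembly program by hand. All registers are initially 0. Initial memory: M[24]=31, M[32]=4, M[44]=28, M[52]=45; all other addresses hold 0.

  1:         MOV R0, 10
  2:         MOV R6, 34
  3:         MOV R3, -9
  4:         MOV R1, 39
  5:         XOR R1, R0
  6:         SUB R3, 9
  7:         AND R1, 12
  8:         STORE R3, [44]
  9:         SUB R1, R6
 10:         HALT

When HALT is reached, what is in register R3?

-18

after MOV R0, 10: R0=10
after MOV R6, 34: R6=34
after MOV R3, -9: R3=-9
after MOV R1, 39: R1=39
after XOR R1, R0: R1=39^10=45
after SUB R3, 9: R3=(-9)-9=-18
after AND R1, 12: R1=45&12=12
STORE R3, [44] → M[44]=-18
after SUB R1, R6: R1=12-34=-22
halt.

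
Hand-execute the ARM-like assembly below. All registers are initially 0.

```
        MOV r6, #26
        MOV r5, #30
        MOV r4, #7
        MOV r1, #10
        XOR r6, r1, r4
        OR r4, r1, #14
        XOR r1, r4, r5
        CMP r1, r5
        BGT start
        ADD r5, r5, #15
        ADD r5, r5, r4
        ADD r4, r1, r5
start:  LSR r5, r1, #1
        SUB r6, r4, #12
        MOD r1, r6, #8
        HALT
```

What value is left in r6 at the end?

63

MOV r6, #26 → r6=26
MOV r5, #30 → r5=30
MOV r4, #7 → r4=7
MOV r1, #10 → r1=10
XOR r6, r1, r4 → r6=10^7=13
OR r4, r1, #14 → r4=10|14=14
XOR r1, r4, r5 → r1=14^30=16
CMP r1, r5  (cmp 16,30)
BGT start: not taken
ADD r5, r5, #15 → r5=30+15=45
ADD r5, r5, r4 → r5=45+14=59
ADD r4, r1, r5 → r4=16+59=75
LSR r5, r1, #1 → r5=16>>1=8
SUB r6, r4, #12 → r6=75-12=63
MOD r1, r6, #8 → r1=63%8=7
halt.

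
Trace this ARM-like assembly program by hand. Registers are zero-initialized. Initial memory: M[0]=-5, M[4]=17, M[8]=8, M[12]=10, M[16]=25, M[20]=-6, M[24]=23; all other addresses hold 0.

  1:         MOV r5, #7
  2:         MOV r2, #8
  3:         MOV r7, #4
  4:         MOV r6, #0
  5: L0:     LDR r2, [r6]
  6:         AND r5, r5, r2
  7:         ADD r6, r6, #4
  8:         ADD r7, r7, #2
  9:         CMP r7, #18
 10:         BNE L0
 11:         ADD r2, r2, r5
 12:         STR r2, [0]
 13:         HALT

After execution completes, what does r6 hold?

r5=7
r2=8
r7=4
r6=0
r2=M[0]=-5
r5=7&(-5)=3
r6=0+4=4
r7=4+2=6
CMP r7, #18  (cmp 6,18)
BNE L0: taken
r2=M[4]=17
r5=3&17=1
r6=4+4=8
r7=6+2=8
CMP r7, #18  (cmp 8,18)
BNE L0: taken
r2=M[8]=8
r5=1&8=0
r6=8+4=12
r7=8+2=10
CMP r7, #18  (cmp 10,18)
BNE L0: taken
r2=M[12]=10
r5=0&10=0
r6=12+4=16
r7=10+2=12
CMP r7, #18  (cmp 12,18)
BNE L0: taken
r2=M[16]=25
r5=0&25=0
r6=16+4=20
r7=12+2=14
CMP r7, #18  (cmp 14,18)
BNE L0: taken
r2=M[20]=-6
r5=0&(-6)=0
r6=20+4=24
r7=14+2=16
CMP r7, #18  (cmp 16,18)
BNE L0: taken
r2=M[24]=23
r5=0&23=0
r6=24+4=28
r7=16+2=18
CMP r7, #18  (cmp 18,18)
BNE L0: not taken
r2=23+0=23
STR r2, [0] → M[0]=23
halt.

28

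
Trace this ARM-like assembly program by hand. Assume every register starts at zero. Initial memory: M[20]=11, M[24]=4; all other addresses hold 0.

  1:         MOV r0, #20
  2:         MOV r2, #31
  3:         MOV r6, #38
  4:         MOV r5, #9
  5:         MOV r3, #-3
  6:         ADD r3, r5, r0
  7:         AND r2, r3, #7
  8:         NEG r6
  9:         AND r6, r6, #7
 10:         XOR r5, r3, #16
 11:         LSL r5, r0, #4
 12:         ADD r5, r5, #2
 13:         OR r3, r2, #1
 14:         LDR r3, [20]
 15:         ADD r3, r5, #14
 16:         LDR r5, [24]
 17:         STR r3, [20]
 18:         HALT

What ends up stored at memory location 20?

MOV r0, #20 → r0=20
MOV r2, #31 → r2=31
MOV r6, #38 → r6=38
MOV r5, #9 → r5=9
MOV r3, #-3 → r3=-3
ADD r3, r5, r0 → r3=9+20=29
AND r2, r3, #7 → r2=29&7=5
NEG r6 → r6=-(38)=-38
AND r6, r6, #7 → r6=(-38)&7=2
XOR r5, r3, #16 → r5=29^16=13
LSL r5, r0, #4 → r5=20<<4=320
ADD r5, r5, #2 → r5=320+2=322
OR r3, r2, #1 → r3=5|1=5
LDR r3, [20] → r3=M[20]=11
ADD r3, r5, #14 → r3=322+14=336
LDR r5, [24] → r5=M[24]=4
STR r3, [20] → M[20]=336
halt.

336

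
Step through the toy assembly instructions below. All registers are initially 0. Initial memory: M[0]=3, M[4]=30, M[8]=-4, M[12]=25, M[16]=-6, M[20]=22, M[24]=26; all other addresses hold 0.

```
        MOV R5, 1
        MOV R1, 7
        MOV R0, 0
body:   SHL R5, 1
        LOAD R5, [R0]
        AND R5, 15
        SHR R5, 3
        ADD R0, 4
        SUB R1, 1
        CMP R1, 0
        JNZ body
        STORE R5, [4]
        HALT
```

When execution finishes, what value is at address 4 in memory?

1

after MOV R5, 1: R5=1
after MOV R1, 7: R1=7
after MOV R0, 0: R0=0
after SHL R5, 1: R5=1<<1=2
after LOAD R5, [R0]: R5=M[0]=3
after AND R5, 15: R5=3&15=3
after SHR R5, 3: R5=3>>3=0
after ADD R0, 4: R0=0+4=4
after SUB R1, 1: R1=7-1=6
CMP R1, 0  (cmp 6,0)
JNZ body: taken
after SHL R5, 1: R5=0<<1=0
after LOAD R5, [R0]: R5=M[4]=30
after AND R5, 15: R5=30&15=14
after SHR R5, 3: R5=14>>3=1
after ADD R0, 4: R0=4+4=8
after SUB R1, 1: R1=6-1=5
CMP R1, 0  (cmp 5,0)
JNZ body: taken
after SHL R5, 1: R5=1<<1=2
after LOAD R5, [R0]: R5=M[8]=-4
after AND R5, 15: R5=(-4)&15=12
after SHR R5, 3: R5=12>>3=1
after ADD R0, 4: R0=8+4=12
after SUB R1, 1: R1=5-1=4
CMP R1, 0  (cmp 4,0)
JNZ body: taken
after SHL R5, 1: R5=1<<1=2
after LOAD R5, [R0]: R5=M[12]=25
after AND R5, 15: R5=25&15=9
after SHR R5, 3: R5=9>>3=1
after ADD R0, 4: R0=12+4=16
after SUB R1, 1: R1=4-1=3
CMP R1, 0  (cmp 3,0)
JNZ body: taken
after SHL R5, 1: R5=1<<1=2
after LOAD R5, [R0]: R5=M[16]=-6
after AND R5, 15: R5=(-6)&15=10
after SHR R5, 3: R5=10>>3=1
after ADD R0, 4: R0=16+4=20
after SUB R1, 1: R1=3-1=2
CMP R1, 0  (cmp 2,0)
JNZ body: taken
after SHL R5, 1: R5=1<<1=2
after LOAD R5, [R0]: R5=M[20]=22
after AND R5, 15: R5=22&15=6
after SHR R5, 3: R5=6>>3=0
after ADD R0, 4: R0=20+4=24
after SUB R1, 1: R1=2-1=1
CMP R1, 0  (cmp 1,0)
JNZ body: taken
after SHL R5, 1: R5=0<<1=0
after LOAD R5, [R0]: R5=M[24]=26
after AND R5, 15: R5=26&15=10
after SHR R5, 3: R5=10>>3=1
after ADD R0, 4: R0=24+4=28
after SUB R1, 1: R1=1-1=0
CMP R1, 0  (cmp 0,0)
JNZ body: not taken
STORE R5, [4] → M[4]=1
halt.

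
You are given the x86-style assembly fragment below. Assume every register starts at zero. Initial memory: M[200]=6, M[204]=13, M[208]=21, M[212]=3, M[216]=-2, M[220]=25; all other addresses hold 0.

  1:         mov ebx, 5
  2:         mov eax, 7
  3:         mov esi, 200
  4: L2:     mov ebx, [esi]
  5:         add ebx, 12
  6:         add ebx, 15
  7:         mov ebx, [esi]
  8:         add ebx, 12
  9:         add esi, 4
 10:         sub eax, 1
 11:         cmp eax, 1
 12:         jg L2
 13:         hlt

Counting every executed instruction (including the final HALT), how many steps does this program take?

58

mov ebx, 5 → ebx=5
mov eax, 7 → eax=7
mov esi, 200 → esi=200
mov ebx, [esi] → ebx=M[200]=6
add ebx, 12 → ebx=6+12=18
add ebx, 15 → ebx=18+15=33
mov ebx, [esi] → ebx=M[200]=6
add ebx, 12 → ebx=6+12=18
add esi, 4 → esi=200+4=204
sub eax, 1 → eax=7-1=6
cmp eax, 1  (cmp 6,1)
jg L2: taken
mov ebx, [esi] → ebx=M[204]=13
add ebx, 12 → ebx=13+12=25
add ebx, 15 → ebx=25+15=40
mov ebx, [esi] → ebx=M[204]=13
add ebx, 12 → ebx=13+12=25
add esi, 4 → esi=204+4=208
sub eax, 1 → eax=6-1=5
cmp eax, 1  (cmp 5,1)
jg L2: taken
mov ebx, [esi] → ebx=M[208]=21
add ebx, 12 → ebx=21+12=33
add ebx, 15 → ebx=33+15=48
mov ebx, [esi] → ebx=M[208]=21
add ebx, 12 → ebx=21+12=33
add esi, 4 → esi=208+4=212
sub eax, 1 → eax=5-1=4
cmp eax, 1  (cmp 4,1)
jg L2: taken
mov ebx, [esi] → ebx=M[212]=3
add ebx, 12 → ebx=3+12=15
add ebx, 15 → ebx=15+15=30
mov ebx, [esi] → ebx=M[212]=3
add ebx, 12 → ebx=3+12=15
add esi, 4 → esi=212+4=216
sub eax, 1 → eax=4-1=3
cmp eax, 1  (cmp 3,1)
jg L2: taken
mov ebx, [esi] → ebx=M[216]=-2
add ebx, 12 → ebx=(-2)+12=10
add ebx, 15 → ebx=10+15=25
mov ebx, [esi] → ebx=M[216]=-2
add ebx, 12 → ebx=(-2)+12=10
add esi, 4 → esi=216+4=220
sub eax, 1 → eax=3-1=2
cmp eax, 1  (cmp 2,1)
jg L2: taken
mov ebx, [esi] → ebx=M[220]=25
add ebx, 12 → ebx=25+12=37
add ebx, 15 → ebx=37+15=52
mov ebx, [esi] → ebx=M[220]=25
add ebx, 12 → ebx=25+12=37
add esi, 4 → esi=220+4=224
sub eax, 1 → eax=2-1=1
cmp eax, 1  (cmp 1,1)
jg L2: not taken
halt.
Total executed instructions: 58.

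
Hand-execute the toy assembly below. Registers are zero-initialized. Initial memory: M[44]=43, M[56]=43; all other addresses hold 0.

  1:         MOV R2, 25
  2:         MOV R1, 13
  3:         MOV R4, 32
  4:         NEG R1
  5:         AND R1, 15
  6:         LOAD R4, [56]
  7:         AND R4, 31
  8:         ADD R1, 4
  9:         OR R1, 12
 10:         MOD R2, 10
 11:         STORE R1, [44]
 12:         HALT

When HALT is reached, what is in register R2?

MOV R2, 25 → R2=25
MOV R1, 13 → R1=13
MOV R4, 32 → R4=32
NEG R1 → R1=-(13)=-13
AND R1, 15 → R1=(-13)&15=3
LOAD R4, [56] → R4=M[56]=43
AND R4, 31 → R4=43&31=11
ADD R1, 4 → R1=3+4=7
OR R1, 12 → R1=7|12=15
MOD R2, 10 → R2=25%10=5
STORE R1, [44] → M[44]=15
halt.

5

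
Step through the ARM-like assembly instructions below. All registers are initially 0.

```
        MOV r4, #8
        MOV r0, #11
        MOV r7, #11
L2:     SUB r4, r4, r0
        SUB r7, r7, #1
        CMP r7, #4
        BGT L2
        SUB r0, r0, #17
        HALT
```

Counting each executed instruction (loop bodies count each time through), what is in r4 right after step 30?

-69

MOV r4, #8 → r4=8
MOV r0, #11 → r0=11
MOV r7, #11 → r7=11
SUB r4, r4, r0 → r4=8-11=-3
SUB r7, r7, #1 → r7=11-1=10
CMP r7, #4  (cmp 10,4)
BGT L2: taken
SUB r4, r4, r0 → r4=(-3)-11=-14
SUB r7, r7, #1 → r7=10-1=9
CMP r7, #4  (cmp 9,4)
BGT L2: taken
SUB r4, r4, r0 → r4=(-14)-11=-25
SUB r7, r7, #1 → r7=9-1=8
CMP r7, #4  (cmp 8,4)
BGT L2: taken
SUB r4, r4, r0 → r4=(-25)-11=-36
SUB r7, r7, #1 → r7=8-1=7
CMP r7, #4  (cmp 7,4)
BGT L2: taken
SUB r4, r4, r0 → r4=(-36)-11=-47
SUB r7, r7, #1 → r7=7-1=6
CMP r7, #4  (cmp 6,4)
BGT L2: taken
SUB r4, r4, r0 → r4=(-47)-11=-58
SUB r7, r7, #1 → r7=6-1=5
CMP r7, #4  (cmp 5,4)
BGT L2: taken
SUB r4, r4, r0 → r4=(-58)-11=-69
SUB r7, r7, #1 → r7=5-1=4
CMP r7, #4  (cmp 4,4)
After step 30: r4 = -69.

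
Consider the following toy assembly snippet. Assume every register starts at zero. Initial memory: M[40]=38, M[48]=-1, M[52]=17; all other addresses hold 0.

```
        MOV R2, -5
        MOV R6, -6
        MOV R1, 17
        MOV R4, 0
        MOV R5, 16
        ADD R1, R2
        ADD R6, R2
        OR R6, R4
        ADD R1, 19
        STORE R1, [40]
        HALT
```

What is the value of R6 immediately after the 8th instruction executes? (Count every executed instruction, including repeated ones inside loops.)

-11

after MOV R2, -5: R2=-5
after MOV R6, -6: R6=-6
after MOV R1, 17: R1=17
after MOV R4, 0: R4=0
after MOV R5, 16: R5=16
after ADD R1, R2: R1=17+(-5)=12
after ADD R6, R2: R6=(-6)+(-5)=-11
after OR R6, R4: R6=(-11)|0=-11
After step 8: R6 = -11.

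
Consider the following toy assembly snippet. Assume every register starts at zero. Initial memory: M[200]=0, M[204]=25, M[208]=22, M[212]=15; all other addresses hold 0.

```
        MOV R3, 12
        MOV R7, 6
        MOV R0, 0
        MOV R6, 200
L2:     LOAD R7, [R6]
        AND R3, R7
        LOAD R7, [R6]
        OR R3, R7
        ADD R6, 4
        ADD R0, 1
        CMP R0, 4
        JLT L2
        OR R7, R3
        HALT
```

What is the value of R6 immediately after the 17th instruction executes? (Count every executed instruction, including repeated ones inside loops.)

MOV R3, 12 → R3=12
MOV R7, 6 → R7=6
MOV R0, 0 → R0=0
MOV R6, 200 → R6=200
LOAD R7, [R6] → R7=M[200]=0
AND R3, R7 → R3=12&0=0
LOAD R7, [R6] → R7=M[200]=0
OR R3, R7 → R3=0|0=0
ADD R6, 4 → R6=200+4=204
ADD R0, 1 → R0=0+1=1
CMP R0, 4  (cmp 1,4)
JLT L2: taken
LOAD R7, [R6] → R7=M[204]=25
AND R3, R7 → R3=0&25=0
LOAD R7, [R6] → R7=M[204]=25
OR R3, R7 → R3=0|25=25
ADD R6, 4 → R6=204+4=208
After step 17: R6 = 208.

208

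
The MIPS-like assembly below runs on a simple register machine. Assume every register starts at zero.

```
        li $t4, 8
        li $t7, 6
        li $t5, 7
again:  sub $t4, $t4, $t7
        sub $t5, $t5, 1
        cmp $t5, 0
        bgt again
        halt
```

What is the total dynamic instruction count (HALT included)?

32

after li $t4, 8: $t4=8
after li $t7, 6: $t7=6
after li $t5, 7: $t5=7
after sub $t4, $t4, $t7: $t4=8-6=2
after sub $t5, $t5, 1: $t5=7-1=6
cmp $t5, 0  (cmp 6,0)
bgt again: taken
after sub $t4, $t4, $t7: $t4=2-6=-4
after sub $t5, $t5, 1: $t5=6-1=5
cmp $t5, 0  (cmp 5,0)
bgt again: taken
after sub $t4, $t4, $t7: $t4=(-4)-6=-10
after sub $t5, $t5, 1: $t5=5-1=4
cmp $t5, 0  (cmp 4,0)
bgt again: taken
after sub $t4, $t4, $t7: $t4=(-10)-6=-16
after sub $t5, $t5, 1: $t5=4-1=3
cmp $t5, 0  (cmp 3,0)
bgt again: taken
after sub $t4, $t4, $t7: $t4=(-16)-6=-22
after sub $t5, $t5, 1: $t5=3-1=2
cmp $t5, 0  (cmp 2,0)
bgt again: taken
after sub $t4, $t4, $t7: $t4=(-22)-6=-28
after sub $t5, $t5, 1: $t5=2-1=1
cmp $t5, 0  (cmp 1,0)
bgt again: taken
after sub $t4, $t4, $t7: $t4=(-28)-6=-34
after sub $t5, $t5, 1: $t5=1-1=0
cmp $t5, 0  (cmp 0,0)
bgt again: not taken
halt.
Total executed instructions: 32.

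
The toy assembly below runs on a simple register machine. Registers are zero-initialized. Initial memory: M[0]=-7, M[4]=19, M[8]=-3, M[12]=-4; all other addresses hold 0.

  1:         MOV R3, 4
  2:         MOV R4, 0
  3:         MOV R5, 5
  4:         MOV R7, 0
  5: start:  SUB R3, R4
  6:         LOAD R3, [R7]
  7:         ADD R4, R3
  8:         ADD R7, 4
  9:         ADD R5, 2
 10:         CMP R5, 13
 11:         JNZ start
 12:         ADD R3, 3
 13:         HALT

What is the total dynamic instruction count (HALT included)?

R3=4
R4=0
R5=5
R7=0
R3=4-0=4
R3=M[0]=-7
R4=0+(-7)=-7
R7=0+4=4
R5=5+2=7
CMP R5, 13  (cmp 7,13)
JNZ start: taken
R3=(-7)-(-7)=0
R3=M[4]=19
R4=(-7)+19=12
R7=4+4=8
R5=7+2=9
CMP R5, 13  (cmp 9,13)
JNZ start: taken
R3=19-12=7
R3=M[8]=-3
R4=12+(-3)=9
R7=8+4=12
R5=9+2=11
CMP R5, 13  (cmp 11,13)
JNZ start: taken
R3=(-3)-9=-12
R3=M[12]=-4
R4=9+(-4)=5
R7=12+4=16
R5=11+2=13
CMP R5, 13  (cmp 13,13)
JNZ start: not taken
R3=(-4)+3=-1
halt.
Total executed instructions: 34.

34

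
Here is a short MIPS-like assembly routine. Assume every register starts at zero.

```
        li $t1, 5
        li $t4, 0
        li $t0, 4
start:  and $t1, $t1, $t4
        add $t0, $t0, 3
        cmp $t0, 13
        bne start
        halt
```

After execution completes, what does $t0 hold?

$t1=5
$t4=0
$t0=4
$t1=5&0=0
$t0=4+3=7
cmp $t0, 13  (cmp 7,13)
bne start: taken
$t1=0&0=0
$t0=7+3=10
cmp $t0, 13  (cmp 10,13)
bne start: taken
$t1=0&0=0
$t0=10+3=13
cmp $t0, 13  (cmp 13,13)
bne start: not taken
halt.

13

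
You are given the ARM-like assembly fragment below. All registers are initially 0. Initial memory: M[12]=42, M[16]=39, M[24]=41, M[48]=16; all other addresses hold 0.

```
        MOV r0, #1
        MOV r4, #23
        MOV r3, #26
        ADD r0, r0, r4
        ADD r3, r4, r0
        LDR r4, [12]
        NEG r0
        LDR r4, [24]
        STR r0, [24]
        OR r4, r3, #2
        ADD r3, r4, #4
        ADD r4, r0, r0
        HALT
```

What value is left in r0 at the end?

-24

after MOV r0, #1: r0=1
after MOV r4, #23: r4=23
after MOV r3, #26: r3=26
after ADD r0, r0, r4: r0=1+23=24
after ADD r3, r4, r0: r3=23+24=47
after LDR r4, [12]: r4=M[12]=42
after NEG r0: r0=-(24)=-24
after LDR r4, [24]: r4=M[24]=41
STR r0, [24] → M[24]=-24
after OR r4, r3, #2: r4=47|2=47
after ADD r3, r4, #4: r3=47+4=51
after ADD r4, r0, r0: r4=(-24)+(-24)=-48
halt.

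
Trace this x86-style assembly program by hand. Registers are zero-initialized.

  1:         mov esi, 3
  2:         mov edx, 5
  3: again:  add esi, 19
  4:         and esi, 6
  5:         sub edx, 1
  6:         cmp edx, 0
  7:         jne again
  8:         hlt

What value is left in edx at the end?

after mov esi, 3: esi=3
after mov edx, 5: edx=5
after add esi, 19: esi=3+19=22
after and esi, 6: esi=22&6=6
after sub edx, 1: edx=5-1=4
cmp edx, 0  (cmp 4,0)
jne again: taken
after add esi, 19: esi=6+19=25
after and esi, 6: esi=25&6=0
after sub edx, 1: edx=4-1=3
cmp edx, 0  (cmp 3,0)
jne again: taken
after add esi, 19: esi=0+19=19
after and esi, 6: esi=19&6=2
after sub edx, 1: edx=3-1=2
cmp edx, 0  (cmp 2,0)
jne again: taken
after add esi, 19: esi=2+19=21
after and esi, 6: esi=21&6=4
after sub edx, 1: edx=2-1=1
cmp edx, 0  (cmp 1,0)
jne again: taken
after add esi, 19: esi=4+19=23
after and esi, 6: esi=23&6=6
after sub edx, 1: edx=1-1=0
cmp edx, 0  (cmp 0,0)
jne again: not taken
halt.

0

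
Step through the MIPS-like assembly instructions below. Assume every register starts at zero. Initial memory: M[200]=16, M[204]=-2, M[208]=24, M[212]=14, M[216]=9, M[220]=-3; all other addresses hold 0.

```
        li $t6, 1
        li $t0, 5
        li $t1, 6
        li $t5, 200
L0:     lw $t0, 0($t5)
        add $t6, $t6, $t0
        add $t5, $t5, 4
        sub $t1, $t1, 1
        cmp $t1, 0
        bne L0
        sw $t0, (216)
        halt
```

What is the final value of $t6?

$t6=1
$t0=5
$t1=6
$t5=200
$t0=M[200]=16
$t6=1+16=17
$t5=200+4=204
$t1=6-1=5
cmp $t1, 0  (cmp 5,0)
bne L0: taken
$t0=M[204]=-2
$t6=17+(-2)=15
$t5=204+4=208
$t1=5-1=4
cmp $t1, 0  (cmp 4,0)
bne L0: taken
$t0=M[208]=24
$t6=15+24=39
$t5=208+4=212
$t1=4-1=3
cmp $t1, 0  (cmp 3,0)
bne L0: taken
$t0=M[212]=14
$t6=39+14=53
$t5=212+4=216
$t1=3-1=2
cmp $t1, 0  (cmp 2,0)
bne L0: taken
$t0=M[216]=9
$t6=53+9=62
$t5=216+4=220
$t1=2-1=1
cmp $t1, 0  (cmp 1,0)
bne L0: taken
$t0=M[220]=-3
$t6=62+(-3)=59
$t5=220+4=224
$t1=1-1=0
cmp $t1, 0  (cmp 0,0)
bne L0: not taken
sw $t0, (216) → M[216]=-3
halt.

59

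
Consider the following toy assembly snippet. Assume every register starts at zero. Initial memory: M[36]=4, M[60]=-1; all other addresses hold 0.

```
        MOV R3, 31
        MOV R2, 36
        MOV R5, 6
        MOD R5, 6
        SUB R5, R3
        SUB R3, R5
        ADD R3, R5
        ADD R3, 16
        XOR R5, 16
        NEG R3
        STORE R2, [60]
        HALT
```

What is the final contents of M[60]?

after MOV R3, 31: R3=31
after MOV R2, 36: R2=36
after MOV R5, 6: R5=6
after MOD R5, 6: R5=6%6=0
after SUB R5, R3: R5=0-31=-31
after SUB R3, R5: R3=31-(-31)=62
after ADD R3, R5: R3=62+(-31)=31
after ADD R3, 16: R3=31+16=47
after XOR R5, 16: R5=(-31)^16=-15
after NEG R3: R3=-(47)=-47
STORE R2, [60] → M[60]=36
halt.

36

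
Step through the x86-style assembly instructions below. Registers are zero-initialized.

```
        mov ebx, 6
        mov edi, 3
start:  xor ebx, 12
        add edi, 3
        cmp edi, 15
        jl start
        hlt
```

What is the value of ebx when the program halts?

6

mov ebx, 6 → ebx=6
mov edi, 3 → edi=3
xor ebx, 12 → ebx=6^12=10
add edi, 3 → edi=3+3=6
cmp edi, 15  (cmp 6,15)
jl start: taken
xor ebx, 12 → ebx=10^12=6
add edi, 3 → edi=6+3=9
cmp edi, 15  (cmp 9,15)
jl start: taken
xor ebx, 12 → ebx=6^12=10
add edi, 3 → edi=9+3=12
cmp edi, 15  (cmp 12,15)
jl start: taken
xor ebx, 12 → ebx=10^12=6
add edi, 3 → edi=12+3=15
cmp edi, 15  (cmp 15,15)
jl start: not taken
halt.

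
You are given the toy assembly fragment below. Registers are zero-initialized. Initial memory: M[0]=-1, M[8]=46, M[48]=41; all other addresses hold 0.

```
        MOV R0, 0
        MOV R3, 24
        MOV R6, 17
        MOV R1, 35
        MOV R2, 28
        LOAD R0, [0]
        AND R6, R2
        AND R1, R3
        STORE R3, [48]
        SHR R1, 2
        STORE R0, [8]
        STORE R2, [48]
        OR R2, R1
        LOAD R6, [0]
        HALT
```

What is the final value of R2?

after MOV R0, 0: R0=0
after MOV R3, 24: R3=24
after MOV R6, 17: R6=17
after MOV R1, 35: R1=35
after MOV R2, 28: R2=28
after LOAD R0, [0]: R0=M[0]=-1
after AND R6, R2: R6=17&28=16
after AND R1, R3: R1=35&24=0
STORE R3, [48] → M[48]=24
after SHR R1, 2: R1=0>>2=0
STORE R0, [8] → M[8]=-1
STORE R2, [48] → M[48]=28
after OR R2, R1: R2=28|0=28
after LOAD R6, [0]: R6=M[0]=-1
halt.

28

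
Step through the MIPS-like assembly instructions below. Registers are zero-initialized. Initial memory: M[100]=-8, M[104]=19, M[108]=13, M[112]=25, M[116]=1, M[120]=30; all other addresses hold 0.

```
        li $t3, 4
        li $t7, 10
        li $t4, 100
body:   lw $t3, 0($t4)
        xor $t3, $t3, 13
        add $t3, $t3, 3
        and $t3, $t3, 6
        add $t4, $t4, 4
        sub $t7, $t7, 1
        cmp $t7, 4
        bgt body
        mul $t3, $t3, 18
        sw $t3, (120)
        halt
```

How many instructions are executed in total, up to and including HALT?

after li $t3, 4: $t3=4
after li $t7, 10: $t7=10
after li $t4, 100: $t4=100
after lw $t3, 0($t4): $t3=M[100]=-8
after xor $t3, $t3, 13: $t3=(-8)^13=-11
after add $t3, $t3, 3: $t3=(-11)+3=-8
after and $t3, $t3, 6: $t3=(-8)&6=0
after add $t4, $t4, 4: $t4=100+4=104
after sub $t7, $t7, 1: $t7=10-1=9
cmp $t7, 4  (cmp 9,4)
bgt body: taken
after lw $t3, 0($t4): $t3=M[104]=19
after xor $t3, $t3, 13: $t3=19^13=30
after add $t3, $t3, 3: $t3=30+3=33
after and $t3, $t3, 6: $t3=33&6=0
after add $t4, $t4, 4: $t4=104+4=108
after sub $t7, $t7, 1: $t7=9-1=8
cmp $t7, 4  (cmp 8,4)
bgt body: taken
after lw $t3, 0($t4): $t3=M[108]=13
after xor $t3, $t3, 13: $t3=13^13=0
after add $t3, $t3, 3: $t3=0+3=3
after and $t3, $t3, 6: $t3=3&6=2
after add $t4, $t4, 4: $t4=108+4=112
after sub $t7, $t7, 1: $t7=8-1=7
cmp $t7, 4  (cmp 7,4)
bgt body: taken
after lw $t3, 0($t4): $t3=M[112]=25
after xor $t3, $t3, 13: $t3=25^13=20
after add $t3, $t3, 3: $t3=20+3=23
after and $t3, $t3, 6: $t3=23&6=6
after add $t4, $t4, 4: $t4=112+4=116
after sub $t7, $t7, 1: $t7=7-1=6
cmp $t7, 4  (cmp 6,4)
bgt body: taken
after lw $t3, 0($t4): $t3=M[116]=1
after xor $t3, $t3, 13: $t3=1^13=12
after add $t3, $t3, 3: $t3=12+3=15
after and $t3, $t3, 6: $t3=15&6=6
after add $t4, $t4, 4: $t4=116+4=120
after sub $t7, $t7, 1: $t7=6-1=5
cmp $t7, 4  (cmp 5,4)
bgt body: taken
after lw $t3, 0($t4): $t3=M[120]=30
after xor $t3, $t3, 13: $t3=30^13=19
after add $t3, $t3, 3: $t3=19+3=22
after and $t3, $t3, 6: $t3=22&6=6
after add $t4, $t4, 4: $t4=120+4=124
after sub $t7, $t7, 1: $t7=5-1=4
cmp $t7, 4  (cmp 4,4)
bgt body: not taken
after mul $t3, $t3, 18: $t3=6*18=108
sw $t3, (120) → M[120]=108
halt.
Total executed instructions: 54.

54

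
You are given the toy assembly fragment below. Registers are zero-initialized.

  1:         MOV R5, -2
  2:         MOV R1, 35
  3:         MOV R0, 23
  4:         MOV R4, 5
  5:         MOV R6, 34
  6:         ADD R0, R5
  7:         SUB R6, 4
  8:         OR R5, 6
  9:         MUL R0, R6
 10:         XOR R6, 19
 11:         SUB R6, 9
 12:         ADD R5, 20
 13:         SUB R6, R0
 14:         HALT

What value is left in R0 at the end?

R5=-2
R1=35
R0=23
R4=5
R6=34
R0=23+(-2)=21
R6=34-4=30
R5=(-2)|6=-2
R0=21*30=630
R6=30^19=13
R6=13-9=4
R5=(-2)+20=18
R6=4-630=-626
halt.

630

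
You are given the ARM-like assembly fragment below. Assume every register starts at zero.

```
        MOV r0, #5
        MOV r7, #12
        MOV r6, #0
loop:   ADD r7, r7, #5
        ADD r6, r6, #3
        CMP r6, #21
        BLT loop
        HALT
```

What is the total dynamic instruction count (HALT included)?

after MOV r0, #5: r0=5
after MOV r7, #12: r7=12
after MOV r6, #0: r6=0
after ADD r7, r7, #5: r7=12+5=17
after ADD r6, r6, #3: r6=0+3=3
CMP r6, #21  (cmp 3,21)
BLT loop: taken
after ADD r7, r7, #5: r7=17+5=22
after ADD r6, r6, #3: r6=3+3=6
CMP r6, #21  (cmp 6,21)
BLT loop: taken
after ADD r7, r7, #5: r7=22+5=27
after ADD r6, r6, #3: r6=6+3=9
CMP r6, #21  (cmp 9,21)
BLT loop: taken
after ADD r7, r7, #5: r7=27+5=32
after ADD r6, r6, #3: r6=9+3=12
CMP r6, #21  (cmp 12,21)
BLT loop: taken
after ADD r7, r7, #5: r7=32+5=37
after ADD r6, r6, #3: r6=12+3=15
CMP r6, #21  (cmp 15,21)
BLT loop: taken
after ADD r7, r7, #5: r7=37+5=42
after ADD r6, r6, #3: r6=15+3=18
CMP r6, #21  (cmp 18,21)
BLT loop: taken
after ADD r7, r7, #5: r7=42+5=47
after ADD r6, r6, #3: r6=18+3=21
CMP r6, #21  (cmp 21,21)
BLT loop: not taken
halt.
Total executed instructions: 32.

32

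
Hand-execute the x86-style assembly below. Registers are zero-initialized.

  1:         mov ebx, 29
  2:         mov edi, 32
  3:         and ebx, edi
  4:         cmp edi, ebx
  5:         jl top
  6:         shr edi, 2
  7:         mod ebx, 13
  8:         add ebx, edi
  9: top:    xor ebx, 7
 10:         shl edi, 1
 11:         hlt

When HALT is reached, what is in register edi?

16

ebx=29
edi=32
ebx=29&32=0
cmp edi, ebx  (cmp 32,0)
jl top: not taken
edi=32>>2=8
ebx=0%13=0
ebx=0+8=8
ebx=8^7=15
edi=8<<1=16
halt.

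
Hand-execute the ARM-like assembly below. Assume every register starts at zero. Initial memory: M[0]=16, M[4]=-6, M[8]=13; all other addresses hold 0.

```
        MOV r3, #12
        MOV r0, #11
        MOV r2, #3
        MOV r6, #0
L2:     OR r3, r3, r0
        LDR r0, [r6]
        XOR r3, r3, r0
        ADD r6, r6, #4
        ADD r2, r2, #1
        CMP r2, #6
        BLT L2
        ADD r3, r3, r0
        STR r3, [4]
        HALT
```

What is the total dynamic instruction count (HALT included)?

after MOV r3, #12: r3=12
after MOV r0, #11: r0=11
after MOV r2, #3: r2=3
after MOV r6, #0: r6=0
after OR r3, r3, r0: r3=12|11=15
after LDR r0, [r6]: r0=M[0]=16
after XOR r3, r3, r0: r3=15^16=31
after ADD r6, r6, #4: r6=0+4=4
after ADD r2, r2, #1: r2=3+1=4
CMP r2, #6  (cmp 4,6)
BLT L2: taken
after OR r3, r3, r0: r3=31|16=31
after LDR r0, [r6]: r0=M[4]=-6
after XOR r3, r3, r0: r3=31^(-6)=-27
after ADD r6, r6, #4: r6=4+4=8
after ADD r2, r2, #1: r2=4+1=5
CMP r2, #6  (cmp 5,6)
BLT L2: taken
after OR r3, r3, r0: r3=(-27)|(-6)=-1
after LDR r0, [r6]: r0=M[8]=13
after XOR r3, r3, r0: r3=(-1)^13=-14
after ADD r6, r6, #4: r6=8+4=12
after ADD r2, r2, #1: r2=5+1=6
CMP r2, #6  (cmp 6,6)
BLT L2: not taken
after ADD r3, r3, r0: r3=(-14)+13=-1
STR r3, [4] → M[4]=-1
halt.
Total executed instructions: 28.

28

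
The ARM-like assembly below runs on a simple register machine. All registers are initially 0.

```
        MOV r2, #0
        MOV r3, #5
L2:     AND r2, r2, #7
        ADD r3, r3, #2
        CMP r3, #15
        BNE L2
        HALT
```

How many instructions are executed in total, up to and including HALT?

23

after MOV r2, #0: r2=0
after MOV r3, #5: r3=5
after AND r2, r2, #7: r2=0&7=0
after ADD r3, r3, #2: r3=5+2=7
CMP r3, #15  (cmp 7,15)
BNE L2: taken
after AND r2, r2, #7: r2=0&7=0
after ADD r3, r3, #2: r3=7+2=9
CMP r3, #15  (cmp 9,15)
BNE L2: taken
after AND r2, r2, #7: r2=0&7=0
after ADD r3, r3, #2: r3=9+2=11
CMP r3, #15  (cmp 11,15)
BNE L2: taken
after AND r2, r2, #7: r2=0&7=0
after ADD r3, r3, #2: r3=11+2=13
CMP r3, #15  (cmp 13,15)
BNE L2: taken
after AND r2, r2, #7: r2=0&7=0
after ADD r3, r3, #2: r3=13+2=15
CMP r3, #15  (cmp 15,15)
BNE L2: not taken
halt.
Total executed instructions: 23.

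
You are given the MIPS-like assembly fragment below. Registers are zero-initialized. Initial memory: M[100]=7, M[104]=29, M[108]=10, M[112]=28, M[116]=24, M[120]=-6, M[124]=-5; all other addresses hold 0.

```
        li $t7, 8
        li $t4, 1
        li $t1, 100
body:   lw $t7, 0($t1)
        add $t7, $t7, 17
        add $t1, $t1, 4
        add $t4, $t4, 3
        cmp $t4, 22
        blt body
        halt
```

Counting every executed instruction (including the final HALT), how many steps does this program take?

li $t7, 8 → $t7=8
li $t4, 1 → $t4=1
li $t1, 100 → $t1=100
lw $t7, 0($t1) → $t7=M[100]=7
add $t7, $t7, 17 → $t7=7+17=24
add $t1, $t1, 4 → $t1=100+4=104
add $t4, $t4, 3 → $t4=1+3=4
cmp $t4, 22  (cmp 4,22)
blt body: taken
lw $t7, 0($t1) → $t7=M[104]=29
add $t7, $t7, 17 → $t7=29+17=46
add $t1, $t1, 4 → $t1=104+4=108
add $t4, $t4, 3 → $t4=4+3=7
cmp $t4, 22  (cmp 7,22)
blt body: taken
lw $t7, 0($t1) → $t7=M[108]=10
add $t7, $t7, 17 → $t7=10+17=27
add $t1, $t1, 4 → $t1=108+4=112
add $t4, $t4, 3 → $t4=7+3=10
cmp $t4, 22  (cmp 10,22)
blt body: taken
lw $t7, 0($t1) → $t7=M[112]=28
add $t7, $t7, 17 → $t7=28+17=45
add $t1, $t1, 4 → $t1=112+4=116
add $t4, $t4, 3 → $t4=10+3=13
cmp $t4, 22  (cmp 13,22)
blt body: taken
lw $t7, 0($t1) → $t7=M[116]=24
add $t7, $t7, 17 → $t7=24+17=41
add $t1, $t1, 4 → $t1=116+4=120
add $t4, $t4, 3 → $t4=13+3=16
cmp $t4, 22  (cmp 16,22)
blt body: taken
lw $t7, 0($t1) → $t7=M[120]=-6
add $t7, $t7, 17 → $t7=(-6)+17=11
add $t1, $t1, 4 → $t1=120+4=124
add $t4, $t4, 3 → $t4=16+3=19
cmp $t4, 22  (cmp 19,22)
blt body: taken
lw $t7, 0($t1) → $t7=M[124]=-5
add $t7, $t7, 17 → $t7=(-5)+17=12
add $t1, $t1, 4 → $t1=124+4=128
add $t4, $t4, 3 → $t4=19+3=22
cmp $t4, 22  (cmp 22,22)
blt body: not taken
halt.
Total executed instructions: 46.

46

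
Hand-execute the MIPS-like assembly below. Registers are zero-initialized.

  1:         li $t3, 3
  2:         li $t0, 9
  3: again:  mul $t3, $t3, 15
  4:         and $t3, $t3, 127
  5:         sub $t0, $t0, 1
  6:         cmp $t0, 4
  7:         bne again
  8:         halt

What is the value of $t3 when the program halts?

after li $t3, 3: $t3=3
after li $t0, 9: $t0=9
after mul $t3, $t3, 15: $t3=3*15=45
after and $t3, $t3, 127: $t3=45&127=45
after sub $t0, $t0, 1: $t0=9-1=8
cmp $t0, 4  (cmp 8,4)
bne again: taken
after mul $t3, $t3, 15: $t3=45*15=675
after and $t3, $t3, 127: $t3=675&127=35
after sub $t0, $t0, 1: $t0=8-1=7
cmp $t0, 4  (cmp 7,4)
bne again: taken
after mul $t3, $t3, 15: $t3=35*15=525
after and $t3, $t3, 127: $t3=525&127=13
after sub $t0, $t0, 1: $t0=7-1=6
cmp $t0, 4  (cmp 6,4)
bne again: taken
after mul $t3, $t3, 15: $t3=13*15=195
after and $t3, $t3, 127: $t3=195&127=67
after sub $t0, $t0, 1: $t0=6-1=5
cmp $t0, 4  (cmp 5,4)
bne again: taken
after mul $t3, $t3, 15: $t3=67*15=1005
after and $t3, $t3, 127: $t3=1005&127=109
after sub $t0, $t0, 1: $t0=5-1=4
cmp $t0, 4  (cmp 4,4)
bne again: not taken
halt.

109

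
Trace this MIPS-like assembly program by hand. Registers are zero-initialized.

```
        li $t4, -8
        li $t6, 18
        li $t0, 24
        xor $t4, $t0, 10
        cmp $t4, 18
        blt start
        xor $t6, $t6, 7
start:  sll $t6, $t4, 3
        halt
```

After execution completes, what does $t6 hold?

li $t4, -8 → $t4=-8
li $t6, 18 → $t6=18
li $t0, 24 → $t0=24
xor $t4, $t0, 10 → $t4=24^10=18
cmp $t4, 18  (cmp 18,18)
blt start: not taken
xor $t6, $t6, 7 → $t6=18^7=21
sll $t6, $t4, 3 → $t6=18<<3=144
halt.

144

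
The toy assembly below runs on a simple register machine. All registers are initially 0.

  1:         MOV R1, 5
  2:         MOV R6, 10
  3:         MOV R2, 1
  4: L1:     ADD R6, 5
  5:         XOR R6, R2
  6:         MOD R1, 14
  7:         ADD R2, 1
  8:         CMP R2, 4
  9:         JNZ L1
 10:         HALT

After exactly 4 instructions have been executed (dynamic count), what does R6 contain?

MOV R1, 5 → R1=5
MOV R6, 10 → R6=10
MOV R2, 1 → R2=1
ADD R6, 5 → R6=10+5=15
After step 4: R6 = 15.

15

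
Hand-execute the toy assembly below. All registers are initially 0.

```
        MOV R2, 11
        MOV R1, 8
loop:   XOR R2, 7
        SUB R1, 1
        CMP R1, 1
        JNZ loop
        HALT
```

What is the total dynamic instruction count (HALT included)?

after MOV R2, 11: R2=11
after MOV R1, 8: R1=8
after XOR R2, 7: R2=11^7=12
after SUB R1, 1: R1=8-1=7
CMP R1, 1  (cmp 7,1)
JNZ loop: taken
after XOR R2, 7: R2=12^7=11
after SUB R1, 1: R1=7-1=6
CMP R1, 1  (cmp 6,1)
JNZ loop: taken
after XOR R2, 7: R2=11^7=12
after SUB R1, 1: R1=6-1=5
CMP R1, 1  (cmp 5,1)
JNZ loop: taken
after XOR R2, 7: R2=12^7=11
after SUB R1, 1: R1=5-1=4
CMP R1, 1  (cmp 4,1)
JNZ loop: taken
after XOR R2, 7: R2=11^7=12
after SUB R1, 1: R1=4-1=3
CMP R1, 1  (cmp 3,1)
JNZ loop: taken
after XOR R2, 7: R2=12^7=11
after SUB R1, 1: R1=3-1=2
CMP R1, 1  (cmp 2,1)
JNZ loop: taken
after XOR R2, 7: R2=11^7=12
after SUB R1, 1: R1=2-1=1
CMP R1, 1  (cmp 1,1)
JNZ loop: not taken
halt.
Total executed instructions: 31.

31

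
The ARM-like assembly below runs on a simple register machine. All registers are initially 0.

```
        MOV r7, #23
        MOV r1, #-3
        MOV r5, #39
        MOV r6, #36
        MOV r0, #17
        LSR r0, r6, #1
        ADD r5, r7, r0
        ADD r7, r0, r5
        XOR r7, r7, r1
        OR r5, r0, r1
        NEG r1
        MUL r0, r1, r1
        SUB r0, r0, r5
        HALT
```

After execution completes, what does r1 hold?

r7=23
r1=-3
r5=39
r6=36
r0=17
r0=36>>1=18
r5=23+18=41
r7=18+41=59
r7=59^(-3)=-58
r5=18|(-3)=-1
r1=-(-3)=3
r0=3*3=9
r0=9-(-1)=10
halt.

3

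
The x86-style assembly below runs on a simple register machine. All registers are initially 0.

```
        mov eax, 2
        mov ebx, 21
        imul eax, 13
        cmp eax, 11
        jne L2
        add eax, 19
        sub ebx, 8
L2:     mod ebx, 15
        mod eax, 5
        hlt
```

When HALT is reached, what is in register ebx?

eax=2
ebx=21
eax=2*13=26
cmp eax, 11  (cmp 26,11)
jne L2: taken
ebx=21%15=6
eax=26%5=1
halt.

6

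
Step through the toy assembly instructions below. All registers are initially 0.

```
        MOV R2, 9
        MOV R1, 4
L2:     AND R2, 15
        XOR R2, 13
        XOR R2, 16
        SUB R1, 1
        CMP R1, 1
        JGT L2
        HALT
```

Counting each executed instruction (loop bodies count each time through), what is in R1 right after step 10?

3

MOV R2, 9 → R2=9
MOV R1, 4 → R1=4
AND R2, 15 → R2=9&15=9
XOR R2, 13 → R2=9^13=4
XOR R2, 16 → R2=4^16=20
SUB R1, 1 → R1=4-1=3
CMP R1, 1  (cmp 3,1)
JGT L2: taken
AND R2, 15 → R2=20&15=4
XOR R2, 13 → R2=4^13=9
After step 10: R1 = 3.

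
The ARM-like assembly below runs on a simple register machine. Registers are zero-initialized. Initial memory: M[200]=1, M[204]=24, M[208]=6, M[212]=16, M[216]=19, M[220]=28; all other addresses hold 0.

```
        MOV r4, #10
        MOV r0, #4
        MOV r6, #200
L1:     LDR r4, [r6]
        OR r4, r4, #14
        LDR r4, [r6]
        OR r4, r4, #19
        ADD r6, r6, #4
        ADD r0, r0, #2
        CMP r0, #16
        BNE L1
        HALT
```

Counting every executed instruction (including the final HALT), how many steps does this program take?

52

after MOV r4, #10: r4=10
after MOV r0, #4: r0=4
after MOV r6, #200: r6=200
after LDR r4, [r6]: r4=M[200]=1
after OR r4, r4, #14: r4=1|14=15
after LDR r4, [r6]: r4=M[200]=1
after OR r4, r4, #19: r4=1|19=19
after ADD r6, r6, #4: r6=200+4=204
after ADD r0, r0, #2: r0=4+2=6
CMP r0, #16  (cmp 6,16)
BNE L1: taken
after LDR r4, [r6]: r4=M[204]=24
after OR r4, r4, #14: r4=24|14=30
after LDR r4, [r6]: r4=M[204]=24
after OR r4, r4, #19: r4=24|19=27
after ADD r6, r6, #4: r6=204+4=208
after ADD r0, r0, #2: r0=6+2=8
CMP r0, #16  (cmp 8,16)
BNE L1: taken
after LDR r4, [r6]: r4=M[208]=6
after OR r4, r4, #14: r4=6|14=14
after LDR r4, [r6]: r4=M[208]=6
after OR r4, r4, #19: r4=6|19=23
after ADD r6, r6, #4: r6=208+4=212
after ADD r0, r0, #2: r0=8+2=10
CMP r0, #16  (cmp 10,16)
BNE L1: taken
after LDR r4, [r6]: r4=M[212]=16
after OR r4, r4, #14: r4=16|14=30
after LDR r4, [r6]: r4=M[212]=16
after OR r4, r4, #19: r4=16|19=19
after ADD r6, r6, #4: r6=212+4=216
after ADD r0, r0, #2: r0=10+2=12
CMP r0, #16  (cmp 12,16)
BNE L1: taken
after LDR r4, [r6]: r4=M[216]=19
after OR r4, r4, #14: r4=19|14=31
after LDR r4, [r6]: r4=M[216]=19
after OR r4, r4, #19: r4=19|19=19
after ADD r6, r6, #4: r6=216+4=220
after ADD r0, r0, #2: r0=12+2=14
CMP r0, #16  (cmp 14,16)
BNE L1: taken
after LDR r4, [r6]: r4=M[220]=28
after OR r4, r4, #14: r4=28|14=30
after LDR r4, [r6]: r4=M[220]=28
after OR r4, r4, #19: r4=28|19=31
after ADD r6, r6, #4: r6=220+4=224
after ADD r0, r0, #2: r0=14+2=16
CMP r0, #16  (cmp 16,16)
BNE L1: not taken
halt.
Total executed instructions: 52.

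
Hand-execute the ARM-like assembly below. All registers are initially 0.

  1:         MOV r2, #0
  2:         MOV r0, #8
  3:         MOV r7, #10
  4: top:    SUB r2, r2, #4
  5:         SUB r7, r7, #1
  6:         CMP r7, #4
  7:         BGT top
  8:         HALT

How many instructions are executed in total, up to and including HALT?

MOV r2, #0 → r2=0
MOV r0, #8 → r0=8
MOV r7, #10 → r7=10
SUB r2, r2, #4 → r2=0-4=-4
SUB r7, r7, #1 → r7=10-1=9
CMP r7, #4  (cmp 9,4)
BGT top: taken
SUB r2, r2, #4 → r2=(-4)-4=-8
SUB r7, r7, #1 → r7=9-1=8
CMP r7, #4  (cmp 8,4)
BGT top: taken
SUB r2, r2, #4 → r2=(-8)-4=-12
SUB r7, r7, #1 → r7=8-1=7
CMP r7, #4  (cmp 7,4)
BGT top: taken
SUB r2, r2, #4 → r2=(-12)-4=-16
SUB r7, r7, #1 → r7=7-1=6
CMP r7, #4  (cmp 6,4)
BGT top: taken
SUB r2, r2, #4 → r2=(-16)-4=-20
SUB r7, r7, #1 → r7=6-1=5
CMP r7, #4  (cmp 5,4)
BGT top: taken
SUB r2, r2, #4 → r2=(-20)-4=-24
SUB r7, r7, #1 → r7=5-1=4
CMP r7, #4  (cmp 4,4)
BGT top: not taken
halt.
Total executed instructions: 28.

28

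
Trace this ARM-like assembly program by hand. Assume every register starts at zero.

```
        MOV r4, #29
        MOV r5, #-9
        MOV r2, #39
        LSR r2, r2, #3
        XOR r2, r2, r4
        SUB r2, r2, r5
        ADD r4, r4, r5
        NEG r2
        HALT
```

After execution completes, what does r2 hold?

-34

MOV r4, #29 → r4=29
MOV r5, #-9 → r5=-9
MOV r2, #39 → r2=39
LSR r2, r2, #3 → r2=39>>3=4
XOR r2, r2, r4 → r2=4^29=25
SUB r2, r2, r5 → r2=25-(-9)=34
ADD r4, r4, r5 → r4=29+(-9)=20
NEG r2 → r2=-(34)=-34
halt.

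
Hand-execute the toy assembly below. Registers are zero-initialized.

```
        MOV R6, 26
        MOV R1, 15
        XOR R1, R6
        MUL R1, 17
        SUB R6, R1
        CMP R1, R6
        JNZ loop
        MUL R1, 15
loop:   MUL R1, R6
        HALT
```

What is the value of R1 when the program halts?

after MOV R6, 26: R6=26
after MOV R1, 15: R1=15
after XOR R1, R6: R1=15^26=21
after MUL R1, 17: R1=21*17=357
after SUB R6, R1: R6=26-357=-331
CMP R1, R6  (cmp 357,-331)
JNZ loop: taken
after MUL R1, R6: R1=357*(-331)=-118167
halt.

-118167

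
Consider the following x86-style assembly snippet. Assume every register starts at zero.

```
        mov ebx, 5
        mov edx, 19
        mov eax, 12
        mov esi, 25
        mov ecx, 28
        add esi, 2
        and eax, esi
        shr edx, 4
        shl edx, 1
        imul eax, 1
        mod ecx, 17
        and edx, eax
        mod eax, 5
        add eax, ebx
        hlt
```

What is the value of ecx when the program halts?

mov ebx, 5 → ebx=5
mov edx, 19 → edx=19
mov eax, 12 → eax=12
mov esi, 25 → esi=25
mov ecx, 28 → ecx=28
add esi, 2 → esi=25+2=27
and eax, esi → eax=12&27=8
shr edx, 4 → edx=19>>4=1
shl edx, 1 → edx=1<<1=2
imul eax, 1 → eax=8*1=8
mod ecx, 17 → ecx=28%17=11
and edx, eax → edx=2&8=0
mod eax, 5 → eax=8%5=3
add eax, ebx → eax=3+5=8
halt.

11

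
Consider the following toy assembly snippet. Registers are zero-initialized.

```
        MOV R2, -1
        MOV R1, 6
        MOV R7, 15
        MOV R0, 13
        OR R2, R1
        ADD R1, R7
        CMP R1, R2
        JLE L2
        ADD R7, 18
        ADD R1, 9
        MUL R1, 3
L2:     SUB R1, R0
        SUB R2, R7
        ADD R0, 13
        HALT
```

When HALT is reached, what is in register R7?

33

R2=-1
R1=6
R7=15
R0=13
R2=(-1)|6=-1
R1=6+15=21
CMP R1, R2  (cmp 21,-1)
JLE L2: not taken
R7=15+18=33
R1=21+9=30
R1=30*3=90
R1=90-13=77
R2=(-1)-33=-34
R0=13+13=26
halt.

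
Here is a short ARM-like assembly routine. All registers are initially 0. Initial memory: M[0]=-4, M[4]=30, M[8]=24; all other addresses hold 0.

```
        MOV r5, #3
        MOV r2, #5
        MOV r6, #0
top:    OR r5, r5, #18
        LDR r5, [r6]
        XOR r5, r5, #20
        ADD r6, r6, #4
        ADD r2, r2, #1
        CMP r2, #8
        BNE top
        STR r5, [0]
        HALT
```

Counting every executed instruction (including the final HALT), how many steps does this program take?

MOV r5, #3 → r5=3
MOV r2, #5 → r2=5
MOV r6, #0 → r6=0
OR r5, r5, #18 → r5=3|18=19
LDR r5, [r6] → r5=M[0]=-4
XOR r5, r5, #20 → r5=(-4)^20=-24
ADD r6, r6, #4 → r6=0+4=4
ADD r2, r2, #1 → r2=5+1=6
CMP r2, #8  (cmp 6,8)
BNE top: taken
OR r5, r5, #18 → r5=(-24)|18=-6
LDR r5, [r6] → r5=M[4]=30
XOR r5, r5, #20 → r5=30^20=10
ADD r6, r6, #4 → r6=4+4=8
ADD r2, r2, #1 → r2=6+1=7
CMP r2, #8  (cmp 7,8)
BNE top: taken
OR r5, r5, #18 → r5=10|18=26
LDR r5, [r6] → r5=M[8]=24
XOR r5, r5, #20 → r5=24^20=12
ADD r6, r6, #4 → r6=8+4=12
ADD r2, r2, #1 → r2=7+1=8
CMP r2, #8  (cmp 8,8)
BNE top: not taken
STR r5, [0] → M[0]=12
halt.
Total executed instructions: 26.

26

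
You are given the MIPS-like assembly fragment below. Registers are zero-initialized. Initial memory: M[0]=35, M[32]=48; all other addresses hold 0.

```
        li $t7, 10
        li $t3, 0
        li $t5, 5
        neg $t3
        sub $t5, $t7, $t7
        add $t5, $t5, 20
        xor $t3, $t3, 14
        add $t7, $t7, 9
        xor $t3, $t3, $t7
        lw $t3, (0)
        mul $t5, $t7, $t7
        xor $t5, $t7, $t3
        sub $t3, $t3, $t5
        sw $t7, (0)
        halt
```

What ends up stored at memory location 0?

$t7=10
$t3=0
$t5=5
$t3=-(0)=0
$t5=10-10=0
$t5=0+20=20
$t3=0^14=14
$t7=10+9=19
$t3=14^19=29
$t3=M[0]=35
$t5=19*19=361
$t5=19^35=48
$t3=35-48=-13
sw $t7, (0) → M[0]=19
halt.

19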